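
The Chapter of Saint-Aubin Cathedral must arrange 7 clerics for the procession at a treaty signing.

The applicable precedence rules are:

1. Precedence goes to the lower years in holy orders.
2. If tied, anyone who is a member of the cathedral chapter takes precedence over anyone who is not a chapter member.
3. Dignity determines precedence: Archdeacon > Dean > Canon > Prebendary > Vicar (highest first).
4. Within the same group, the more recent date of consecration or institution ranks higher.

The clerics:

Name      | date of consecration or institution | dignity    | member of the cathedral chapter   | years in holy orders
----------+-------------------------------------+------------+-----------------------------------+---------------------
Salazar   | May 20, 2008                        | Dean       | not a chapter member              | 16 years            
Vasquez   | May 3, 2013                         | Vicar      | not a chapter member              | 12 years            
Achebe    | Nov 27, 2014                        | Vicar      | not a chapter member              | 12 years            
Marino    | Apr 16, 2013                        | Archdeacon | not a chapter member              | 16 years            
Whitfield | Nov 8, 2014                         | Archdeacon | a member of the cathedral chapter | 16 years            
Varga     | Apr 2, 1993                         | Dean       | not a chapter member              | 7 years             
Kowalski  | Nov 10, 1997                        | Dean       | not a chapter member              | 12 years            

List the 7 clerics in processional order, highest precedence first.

Varga, Kowalski, Achebe, Vasquez, Whitfield, Marino, Salazar

By years in holy orders (lower first): Varga (7 years); then Kowalski, Achebe and Vasquez (each 12 years); then Whitfield, Marino and Salazar (each 16 years).
Kowalski, Achebe and Vasquez are each not a chapter member, so the next rule applies.
Among Kowalski, Achebe and Vasquez, by dignity: Kowalski (Dean) before Achebe and Vasquez (Vicar).
Among Achebe and Vasquez, by date of consecration or institution (later first): Achebe (Nov 27, 2014) before Vasquez (May 3, 2013).
Among Whitfield, Marino and Salazar, a member of the cathedral chapter before not a chapter member: Whitfield (a member of the cathedral chapter) before Marino and Salazar (not a chapter member).
Among Marino and Salazar, by dignity: Marino (Archdeacon) before Salazar (Dean).
Full order: Varga, Kowalski, Achebe, Vasquez, Whitfield, Marino, Salazar.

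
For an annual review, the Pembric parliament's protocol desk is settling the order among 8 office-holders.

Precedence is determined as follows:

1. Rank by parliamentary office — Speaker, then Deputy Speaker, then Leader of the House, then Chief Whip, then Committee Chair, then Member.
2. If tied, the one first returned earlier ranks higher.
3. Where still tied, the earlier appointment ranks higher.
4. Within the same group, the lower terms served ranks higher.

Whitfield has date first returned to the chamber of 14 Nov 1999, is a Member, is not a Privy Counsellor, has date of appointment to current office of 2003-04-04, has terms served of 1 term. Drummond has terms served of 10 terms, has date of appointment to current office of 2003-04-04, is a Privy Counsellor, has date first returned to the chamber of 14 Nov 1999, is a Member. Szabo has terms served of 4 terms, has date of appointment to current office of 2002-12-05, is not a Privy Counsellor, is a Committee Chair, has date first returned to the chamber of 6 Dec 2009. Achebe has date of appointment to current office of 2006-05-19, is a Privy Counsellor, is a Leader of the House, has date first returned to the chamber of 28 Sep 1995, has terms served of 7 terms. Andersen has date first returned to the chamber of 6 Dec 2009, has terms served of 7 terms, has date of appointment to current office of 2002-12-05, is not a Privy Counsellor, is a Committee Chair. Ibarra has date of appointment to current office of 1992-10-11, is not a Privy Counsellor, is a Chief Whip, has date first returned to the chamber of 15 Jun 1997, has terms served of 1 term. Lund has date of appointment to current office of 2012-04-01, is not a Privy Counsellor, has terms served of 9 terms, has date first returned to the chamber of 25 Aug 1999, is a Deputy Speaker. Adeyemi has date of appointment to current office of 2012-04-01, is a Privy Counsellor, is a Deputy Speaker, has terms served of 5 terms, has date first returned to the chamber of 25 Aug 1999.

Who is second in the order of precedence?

Lund

By parliamentary office: Adeyemi and Lund (Deputy Speaker); then Achebe (Leader of the House); then Ibarra (Chief Whip); then Szabo and Andersen (Committee Chair); then Whitfield and Drummond (Member).
Adeyemi and Lund both have date first returned to the chamber 25 Aug 1999, so the next rule applies.
Adeyemi and Lund both have date of appointment to current office 2012-04-01, so the next rule applies.
Among Adeyemi and Lund, by terms served (lower first): Adeyemi (5 terms) before Lund (9 terms).
Szabo and Andersen both have date first returned to the chamber 6 Dec 2009, so the next rule applies.
Szabo and Andersen both have date of appointment to current office 2002-12-05, so the next rule applies.
Among Szabo and Andersen, by terms served (lower first): Szabo (4 terms) before Andersen (7 terms).
Whitfield and Drummond both have date first returned to the chamber 14 Nov 1999, so the next rule applies.
Whitfield and Drummond both have date of appointment to current office 2003-04-04, so the next rule applies.
Among Whitfield and Drummond, by terms served (lower first): Whitfield (1 term) before Drummond (10 terms).
Order: Adeyemi, Lund, Achebe, Ibarra, Szabo, Andersen, Whitfield, Drummond.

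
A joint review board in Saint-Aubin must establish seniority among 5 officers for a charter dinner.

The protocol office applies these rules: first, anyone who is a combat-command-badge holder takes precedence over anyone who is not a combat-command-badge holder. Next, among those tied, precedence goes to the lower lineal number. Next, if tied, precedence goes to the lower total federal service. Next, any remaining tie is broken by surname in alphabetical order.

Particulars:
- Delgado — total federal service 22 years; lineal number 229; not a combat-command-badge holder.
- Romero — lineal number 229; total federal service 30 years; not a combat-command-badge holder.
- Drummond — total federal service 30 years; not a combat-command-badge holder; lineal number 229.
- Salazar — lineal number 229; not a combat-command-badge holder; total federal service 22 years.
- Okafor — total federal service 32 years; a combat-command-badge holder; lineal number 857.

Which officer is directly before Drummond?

By the first rule: Okafor (a combat-command-badge holder); then Delgado, Salazar, Drummond and Romero (each not a combat-command-badge holder).
Delgado, Salazar, Drummond and Romero all have lineal number 229, so the next rule applies.
Among Delgado, Salazar, Drummond and Romero, by total federal service (lower first): Delgado and Salazar (22 years) before Drummond and Romero (30 years).
Among Delgado and Salazar, alphabetically by surname: Delgado before Salazar.
Among Drummond and Romero, alphabetically by surname: Drummond before Romero.
Order: Okafor, Delgado, Salazar, Drummond, Romero.

Salazar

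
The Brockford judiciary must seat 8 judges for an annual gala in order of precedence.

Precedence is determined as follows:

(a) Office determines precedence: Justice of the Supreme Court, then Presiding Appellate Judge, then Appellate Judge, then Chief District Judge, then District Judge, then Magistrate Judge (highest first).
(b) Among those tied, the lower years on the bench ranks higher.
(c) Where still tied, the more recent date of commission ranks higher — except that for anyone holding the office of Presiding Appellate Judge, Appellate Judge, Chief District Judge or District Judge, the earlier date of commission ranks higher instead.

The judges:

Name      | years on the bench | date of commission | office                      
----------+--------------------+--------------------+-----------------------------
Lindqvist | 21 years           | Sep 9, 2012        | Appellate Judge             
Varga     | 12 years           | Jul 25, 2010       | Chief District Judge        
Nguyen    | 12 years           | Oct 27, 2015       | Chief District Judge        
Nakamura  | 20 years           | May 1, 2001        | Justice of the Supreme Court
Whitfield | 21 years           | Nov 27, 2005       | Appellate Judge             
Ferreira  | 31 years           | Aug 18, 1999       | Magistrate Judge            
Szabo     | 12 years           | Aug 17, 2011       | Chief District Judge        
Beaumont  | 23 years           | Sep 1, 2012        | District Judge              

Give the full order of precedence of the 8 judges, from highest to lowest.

By office: Nakamura (Justice of the Supreme Court); then Whitfield and Lindqvist (Appellate Judge); then Varga, Szabo and Nguyen (Chief District Judge); then Beaumont (District Judge); then Ferreira (Magistrate Judge).
Whitfield and Lindqvist both have years on the bench 21 years, so the next rule applies.
Among Whitfield and Lindqvist, by date of commission (earlier first) (reversed rule for this group): Whitfield (Nov 27, 2005) before Lindqvist (Sep 9, 2012).
Varga, Szabo and Nguyen all have years on the bench 12 years, so the next rule applies.
Among Varga, Szabo and Nguyen, by date of commission (earlier first) (reversed rule for this group): Varga (Jul 25, 2010) before Szabo (Aug 17, 2011) before Nguyen (Oct 27, 2015).
Full order: Nakamura, Whitfield, Lindqvist, Varga, Szabo, Nguyen, Beaumont, Ferreira.

Nakamura, Whitfield, Lindqvist, Varga, Szabo, Nguyen, Beaumont, Ferreira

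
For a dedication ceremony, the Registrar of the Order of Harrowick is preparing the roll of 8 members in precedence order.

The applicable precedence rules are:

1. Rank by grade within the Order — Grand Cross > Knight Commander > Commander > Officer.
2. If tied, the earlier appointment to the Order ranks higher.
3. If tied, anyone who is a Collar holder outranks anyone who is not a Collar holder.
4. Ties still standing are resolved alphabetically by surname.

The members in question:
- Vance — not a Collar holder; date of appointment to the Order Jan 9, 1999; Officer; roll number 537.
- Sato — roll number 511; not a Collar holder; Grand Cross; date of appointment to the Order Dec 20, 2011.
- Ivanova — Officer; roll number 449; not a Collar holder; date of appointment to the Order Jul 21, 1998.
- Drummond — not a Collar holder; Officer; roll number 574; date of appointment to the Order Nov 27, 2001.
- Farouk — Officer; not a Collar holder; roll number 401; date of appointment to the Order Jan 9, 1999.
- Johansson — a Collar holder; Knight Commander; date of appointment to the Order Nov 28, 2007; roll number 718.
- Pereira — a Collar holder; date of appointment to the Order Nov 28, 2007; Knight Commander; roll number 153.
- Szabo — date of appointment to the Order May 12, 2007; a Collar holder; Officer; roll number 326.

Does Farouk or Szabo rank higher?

Farouk

By grade within the Order: Sato (Grand Cross); then Johansson and Pereira (Knight Commander); then Ivanova, Farouk, Vance, Drummond and Szabo (Officer).
Johansson and Pereira both have date of appointment to the Order Nov 28, 2007, so the next rule applies.
Johansson and Pereira are each a Collar holder, so the next rule applies.
Among Johansson and Pereira, alphabetically by surname: Johansson before Pereira.
Among Ivanova, Farouk, Vance, Drummond and Szabo, by date of appointment to the Order (earlier first): Ivanova (Jul 21, 1998) before Farouk and Vance (Jan 9, 1999) before Drummond (Nov 27, 2001) before Szabo (May 12, 2007).
Farouk and Vance are each not a Collar holder, so the next rule applies.
Among Farouk and Vance, alphabetically by surname: Farouk before Vance.
So Farouk takes precedence.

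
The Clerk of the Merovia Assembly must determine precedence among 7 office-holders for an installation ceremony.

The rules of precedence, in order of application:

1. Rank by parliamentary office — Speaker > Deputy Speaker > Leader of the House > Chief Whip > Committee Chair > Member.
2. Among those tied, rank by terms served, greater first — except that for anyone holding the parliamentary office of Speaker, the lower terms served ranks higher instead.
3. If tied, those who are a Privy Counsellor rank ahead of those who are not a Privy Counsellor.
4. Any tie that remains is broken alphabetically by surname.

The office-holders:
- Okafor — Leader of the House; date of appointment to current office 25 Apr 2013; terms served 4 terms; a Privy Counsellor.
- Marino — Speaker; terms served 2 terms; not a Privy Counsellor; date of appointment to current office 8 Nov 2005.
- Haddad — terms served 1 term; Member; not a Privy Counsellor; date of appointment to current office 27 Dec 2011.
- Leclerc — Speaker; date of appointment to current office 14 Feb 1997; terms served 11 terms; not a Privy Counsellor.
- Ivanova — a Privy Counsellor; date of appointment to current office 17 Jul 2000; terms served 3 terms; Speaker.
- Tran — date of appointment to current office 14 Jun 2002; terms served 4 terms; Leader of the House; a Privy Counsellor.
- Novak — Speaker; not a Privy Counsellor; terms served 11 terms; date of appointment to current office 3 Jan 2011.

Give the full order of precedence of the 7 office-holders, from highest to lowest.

By parliamentary office: Marino, Ivanova, Leclerc and Novak (Speaker); then Okafor and Tran (Leader of the House); then Haddad (Member).
Among Marino, Ivanova, Leclerc and Novak, by terms served (lower first) (reversed rule for this group): Marino (2 terms) before Ivanova (3 terms) before Leclerc and Novak (11 terms).
Leclerc and Novak are each not a Privy Counsellor, so the next rule applies.
Among Leclerc and Novak, alphabetically by surname: Leclerc before Novak.
Okafor and Tran both have terms served 4 terms, so the next rule applies.
Okafor and Tran are each a Privy Counsellor, so the next rule applies.
Among Okafor and Tran, alphabetically by surname: Okafor before Tran.
Full order: Marino, Ivanova, Leclerc, Novak, Okafor, Tran, Haddad.

Marino, Ivanova, Leclerc, Novak, Okafor, Tran, Haddad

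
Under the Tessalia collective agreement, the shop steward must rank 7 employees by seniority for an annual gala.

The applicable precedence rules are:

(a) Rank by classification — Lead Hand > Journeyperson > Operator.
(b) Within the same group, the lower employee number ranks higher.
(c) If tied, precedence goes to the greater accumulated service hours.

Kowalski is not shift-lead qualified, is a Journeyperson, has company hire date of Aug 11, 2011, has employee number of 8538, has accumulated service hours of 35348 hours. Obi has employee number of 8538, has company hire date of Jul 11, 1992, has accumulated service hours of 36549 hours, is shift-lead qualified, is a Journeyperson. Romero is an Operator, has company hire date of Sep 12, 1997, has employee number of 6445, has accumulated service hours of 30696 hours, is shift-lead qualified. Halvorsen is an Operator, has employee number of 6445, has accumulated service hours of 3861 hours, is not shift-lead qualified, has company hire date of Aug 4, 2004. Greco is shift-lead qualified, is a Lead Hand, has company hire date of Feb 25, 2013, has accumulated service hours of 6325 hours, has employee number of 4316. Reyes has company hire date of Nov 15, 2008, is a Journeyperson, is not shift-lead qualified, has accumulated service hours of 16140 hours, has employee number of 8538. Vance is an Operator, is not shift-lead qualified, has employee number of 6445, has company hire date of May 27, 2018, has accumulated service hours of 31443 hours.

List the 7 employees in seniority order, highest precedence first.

Greco, Obi, Kowalski, Reyes, Vance, Romero, Halvorsen

By classification: Greco (Lead Hand); then Obi, Kowalski and Reyes (Journeyperson); then Vance, Romero and Halvorsen (Operator).
Obi, Kowalski and Reyes all have employee number 8538, so the next rule applies.
Among Obi, Kowalski and Reyes, by accumulated service hours (higher first): Obi (36549 hours) before Kowalski (35348 hours) before Reyes (16140 hours).
Vance, Romero and Halvorsen all have employee number 6445, so the next rule applies.
Among Vance, Romero and Halvorsen, by accumulated service hours (higher first): Vance (31443 hours) before Romero (30696 hours) before Halvorsen (3861 hours).
Full order: Greco, Obi, Kowalski, Reyes, Vance, Romero, Halvorsen.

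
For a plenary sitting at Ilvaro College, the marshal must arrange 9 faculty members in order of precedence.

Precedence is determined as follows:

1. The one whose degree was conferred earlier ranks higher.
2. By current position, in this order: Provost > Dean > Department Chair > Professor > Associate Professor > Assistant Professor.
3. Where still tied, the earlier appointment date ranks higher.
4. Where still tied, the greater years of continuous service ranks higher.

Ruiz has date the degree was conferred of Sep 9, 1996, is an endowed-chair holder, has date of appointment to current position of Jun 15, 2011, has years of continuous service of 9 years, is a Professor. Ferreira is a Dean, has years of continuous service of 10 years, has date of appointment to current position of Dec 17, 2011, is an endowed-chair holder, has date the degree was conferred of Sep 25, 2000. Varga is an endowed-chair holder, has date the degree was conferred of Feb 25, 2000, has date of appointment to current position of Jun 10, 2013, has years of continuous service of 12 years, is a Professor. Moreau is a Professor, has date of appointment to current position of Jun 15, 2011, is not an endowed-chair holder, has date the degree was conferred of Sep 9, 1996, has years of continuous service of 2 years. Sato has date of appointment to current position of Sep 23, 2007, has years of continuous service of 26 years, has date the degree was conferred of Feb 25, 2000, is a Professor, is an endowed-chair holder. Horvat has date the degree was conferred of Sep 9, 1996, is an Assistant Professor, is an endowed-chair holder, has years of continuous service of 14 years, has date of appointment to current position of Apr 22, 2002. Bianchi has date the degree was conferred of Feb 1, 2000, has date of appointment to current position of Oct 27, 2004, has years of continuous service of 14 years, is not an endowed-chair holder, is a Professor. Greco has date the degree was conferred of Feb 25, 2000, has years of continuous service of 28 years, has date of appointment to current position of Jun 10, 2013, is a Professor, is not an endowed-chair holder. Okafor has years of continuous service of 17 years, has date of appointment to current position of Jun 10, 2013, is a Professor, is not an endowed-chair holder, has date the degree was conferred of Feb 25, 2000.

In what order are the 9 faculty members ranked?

By date the degree was conferred (earlier first): Ruiz, Moreau and Horvat (each Sep 9, 1996); then Bianchi (Feb 1, 2000); then Sato, Greco, Okafor and Varga (each Feb 25, 2000); then Ferreira (Sep 25, 2000).
Among Ruiz, Moreau and Horvat, by current position: Ruiz and Moreau (Professor) before Horvat (Assistant Professor).
Ruiz and Moreau both have date of appointment to current position Jun 15, 2011, so the next rule applies.
Among Ruiz and Moreau, by years of continuous service (higher first): Ruiz (9 years) before Moreau (2 years).
Sato, Greco, Okafor and Varga are each Professor, so the next rule applies.
Among Sato, Greco, Okafor and Varga, by date of appointment to current position (earlier first): Sato (Sep 23, 2007) before Greco, Okafor and Varga (Jun 10, 2013).
Among Greco, Okafor and Varga, by years of continuous service (higher first): Greco (28 years) before Okafor (17 years) before Varga (12 years).
Full order: Ruiz, Moreau, Horvat, Bianchi, Sato, Greco, Okafor, Varga, Ferreira.

Ruiz, Moreau, Horvat, Bianchi, Sato, Greco, Okafor, Varga, Ferreira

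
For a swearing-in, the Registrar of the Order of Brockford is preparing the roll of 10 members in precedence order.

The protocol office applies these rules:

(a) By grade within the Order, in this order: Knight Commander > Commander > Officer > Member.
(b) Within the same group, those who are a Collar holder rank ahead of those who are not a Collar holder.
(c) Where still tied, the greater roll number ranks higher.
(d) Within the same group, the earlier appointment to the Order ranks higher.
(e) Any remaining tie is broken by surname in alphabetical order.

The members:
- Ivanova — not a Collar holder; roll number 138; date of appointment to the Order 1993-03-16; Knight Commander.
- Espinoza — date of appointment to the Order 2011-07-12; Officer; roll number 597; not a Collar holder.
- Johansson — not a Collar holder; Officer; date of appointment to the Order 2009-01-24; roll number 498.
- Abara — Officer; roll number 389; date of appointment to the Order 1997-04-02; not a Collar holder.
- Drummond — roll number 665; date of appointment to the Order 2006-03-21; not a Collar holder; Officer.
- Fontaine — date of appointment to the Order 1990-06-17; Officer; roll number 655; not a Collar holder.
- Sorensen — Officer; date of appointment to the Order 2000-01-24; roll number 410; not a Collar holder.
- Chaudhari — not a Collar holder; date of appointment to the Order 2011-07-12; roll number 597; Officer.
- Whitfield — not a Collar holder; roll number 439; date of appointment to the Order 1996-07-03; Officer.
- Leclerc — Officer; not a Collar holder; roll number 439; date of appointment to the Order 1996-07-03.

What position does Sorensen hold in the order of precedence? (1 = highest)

9

By grade within the Order: Ivanova (Knight Commander); then Drummond, Fontaine, Chaudhari, Espinoza, Johansson, Leclerc, Whitfield, Sorensen and Abara (Officer).
Drummond, Fontaine, Chaudhari, Espinoza, Johansson, Leclerc, Whitfield, Sorensen and Abara are each not a Collar holder, so the next rule applies.
Among Drummond, Fontaine, Chaudhari, Espinoza, Johansson, Leclerc, Whitfield, Sorensen and Abara, by roll number (higher first): Drummond (665) before Fontaine (655) before Chaudhari and Espinoza (597) before Johansson (498) before Leclerc and Whitfield (439) before Sorensen (410) before Abara (389).
Chaudhari and Espinoza both have date of appointment to the Order 2011-07-12, so the next rule applies.
Among Chaudhari and Espinoza, alphabetically by surname: Chaudhari before Espinoza.
Leclerc and Whitfield both have date of appointment to the Order 1996-07-03, so the next rule applies.
Among Leclerc and Whitfield, alphabetically by surname: Leclerc before Whitfield.
Order: Ivanova, Drummond, Fontaine, Chaudhari, Espinoza, Johansson, Leclerc, Whitfield, Sorensen, Abara. So position 9.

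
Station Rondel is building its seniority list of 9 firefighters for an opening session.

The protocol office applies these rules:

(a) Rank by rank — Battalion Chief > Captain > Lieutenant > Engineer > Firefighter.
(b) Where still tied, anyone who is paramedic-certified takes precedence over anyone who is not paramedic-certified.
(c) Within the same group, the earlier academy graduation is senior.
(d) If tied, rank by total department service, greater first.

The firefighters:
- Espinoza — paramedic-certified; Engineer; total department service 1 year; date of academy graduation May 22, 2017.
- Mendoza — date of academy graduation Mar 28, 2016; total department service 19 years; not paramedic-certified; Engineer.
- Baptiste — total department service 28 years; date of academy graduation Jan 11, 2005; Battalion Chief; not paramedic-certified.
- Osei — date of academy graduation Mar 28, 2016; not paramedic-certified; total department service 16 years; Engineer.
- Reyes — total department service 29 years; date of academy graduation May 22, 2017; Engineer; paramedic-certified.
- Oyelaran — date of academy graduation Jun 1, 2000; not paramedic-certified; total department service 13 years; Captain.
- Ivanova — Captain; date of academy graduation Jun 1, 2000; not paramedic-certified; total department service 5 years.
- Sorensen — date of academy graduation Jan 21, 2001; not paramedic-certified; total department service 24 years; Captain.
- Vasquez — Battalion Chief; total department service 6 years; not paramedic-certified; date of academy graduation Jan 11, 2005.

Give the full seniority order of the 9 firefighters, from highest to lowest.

By rank: Baptiste and Vasquez (Battalion Chief); then Oyelaran, Ivanova and Sorensen (Captain); then Reyes, Espinoza, Mendoza and Osei (Engineer).
Baptiste and Vasquez are each not paramedic-certified, so the next rule applies.
Baptiste and Vasquez both have date of academy graduation Jan 11, 2005, so the next rule applies.
Among Baptiste and Vasquez, by total department service (higher first): Baptiste (28 years) before Vasquez (6 years).
Oyelaran, Ivanova and Sorensen are each not paramedic-certified, so the next rule applies.
Among Oyelaran, Ivanova and Sorensen, by date of academy graduation (earlier first): Oyelaran and Ivanova (Jun 1, 2000) before Sorensen (Jan 21, 2001).
Among Oyelaran and Ivanova, by total department service (higher first): Oyelaran (13 years) before Ivanova (5 years).
Among Reyes, Espinoza, Mendoza and Osei, paramedic-certified before not paramedic-certified: Reyes and Espinoza (paramedic-certified) before Mendoza and Osei (not paramedic-certified).
Reyes and Espinoza both have date of academy graduation May 22, 2017, so the next rule applies.
Among Reyes and Espinoza, by total department service (higher first): Reyes (29 years) before Espinoza (1 year).
Mendoza and Osei both have date of academy graduation Mar 28, 2016, so the next rule applies.
Among Mendoza and Osei, by total department service (higher first): Mendoza (19 years) before Osei (16 years).
Full order: Baptiste, Vasquez, Oyelaran, Ivanova, Sorensen, Reyes, Espinoza, Mendoza, Osei.

Baptiste, Vasquez, Oyelaran, Ivanova, Sorensen, Reyes, Espinoza, Mendoza, Osei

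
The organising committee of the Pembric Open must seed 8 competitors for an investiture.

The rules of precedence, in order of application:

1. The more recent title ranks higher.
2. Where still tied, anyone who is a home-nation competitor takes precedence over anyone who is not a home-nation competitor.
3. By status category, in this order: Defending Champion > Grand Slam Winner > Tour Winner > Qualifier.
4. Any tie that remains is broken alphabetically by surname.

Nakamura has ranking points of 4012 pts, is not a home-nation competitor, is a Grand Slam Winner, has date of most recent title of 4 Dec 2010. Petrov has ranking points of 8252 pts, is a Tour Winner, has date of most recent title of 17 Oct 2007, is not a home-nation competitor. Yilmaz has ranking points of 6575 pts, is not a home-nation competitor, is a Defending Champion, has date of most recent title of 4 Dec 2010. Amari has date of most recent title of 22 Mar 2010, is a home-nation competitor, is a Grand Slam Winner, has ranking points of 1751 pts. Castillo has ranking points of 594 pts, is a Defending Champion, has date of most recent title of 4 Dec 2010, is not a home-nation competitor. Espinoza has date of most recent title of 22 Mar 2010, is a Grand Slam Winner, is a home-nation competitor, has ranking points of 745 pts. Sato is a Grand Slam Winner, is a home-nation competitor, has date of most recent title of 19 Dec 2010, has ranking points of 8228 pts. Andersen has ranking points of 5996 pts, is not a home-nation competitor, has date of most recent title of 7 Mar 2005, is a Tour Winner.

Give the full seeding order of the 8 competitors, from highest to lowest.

By date of most recent title (later first): Sato (19 Dec 2010); then Castillo, Yilmaz and Nakamura (each 4 Dec 2010); then Amari and Espinoza (both 22 Mar 2010); then Petrov (17 Oct 2007); then Andersen (7 Mar 2005).
Castillo, Yilmaz and Nakamura are each not a home-nation competitor, so the next rule applies.
Among Castillo, Yilmaz and Nakamura, by status category: Castillo and Yilmaz (Defending Champion) before Nakamura (Grand Slam Winner).
Among Castillo and Yilmaz, alphabetically by surname: Castillo before Yilmaz.
Amari and Espinoza are each a home-nation competitor, so the next rule applies.
Amari and Espinoza are each Grand Slam Winner, so the next rule applies.
Among Amari and Espinoza, alphabetically by surname: Amari before Espinoza.
Full order: Sato, Castillo, Yilmaz, Nakamura, Amari, Espinoza, Petrov, Andersen.

Sato, Castillo, Yilmaz, Nakamura, Amari, Espinoza, Petrov, Andersen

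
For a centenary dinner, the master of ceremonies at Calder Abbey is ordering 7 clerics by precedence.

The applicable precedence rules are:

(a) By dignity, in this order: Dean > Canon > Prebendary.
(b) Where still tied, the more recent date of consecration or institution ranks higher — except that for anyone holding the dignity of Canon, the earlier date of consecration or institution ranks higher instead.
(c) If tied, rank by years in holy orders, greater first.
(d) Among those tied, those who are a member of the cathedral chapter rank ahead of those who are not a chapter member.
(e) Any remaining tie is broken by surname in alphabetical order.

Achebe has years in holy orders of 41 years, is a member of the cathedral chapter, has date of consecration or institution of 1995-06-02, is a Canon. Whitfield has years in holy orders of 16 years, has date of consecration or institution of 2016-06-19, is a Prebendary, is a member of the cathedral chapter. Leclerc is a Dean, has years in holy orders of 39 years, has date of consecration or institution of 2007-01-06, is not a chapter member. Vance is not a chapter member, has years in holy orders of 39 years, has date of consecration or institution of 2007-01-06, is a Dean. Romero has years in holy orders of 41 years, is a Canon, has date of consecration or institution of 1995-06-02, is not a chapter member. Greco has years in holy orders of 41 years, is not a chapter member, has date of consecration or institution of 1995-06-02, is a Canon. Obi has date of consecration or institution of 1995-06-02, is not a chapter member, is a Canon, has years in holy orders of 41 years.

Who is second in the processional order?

Vance

By dignity: Leclerc and Vance (Dean); then Achebe, Greco, Obi and Romero (Canon); then Whitfield (Prebendary).
Leclerc and Vance both have date of consecration or institution 2007-01-06, so the next rule applies.
Leclerc and Vance both have years in holy orders 39 years, so the next rule applies.
Leclerc and Vance are each not a chapter member, so the next rule applies.
Among Leclerc and Vance, alphabetically by surname: Leclerc before Vance.
Achebe, Greco, Obi and Romero all have date of consecration or institution 1995-06-02, so the next rule applies.
Achebe, Greco, Obi and Romero all have years in holy orders 41 years, so the next rule applies.
Among Achebe, Greco, Obi and Romero, a member of the cathedral chapter before not a chapter member: Achebe (a member of the cathedral chapter) before Greco, Obi and Romero (not a chapter member).
Among Greco, Obi and Romero, alphabetically by surname: Greco before Obi before Romero.
Order: Leclerc, Vance, Achebe, Greco, Obi, Romero, Whitfield.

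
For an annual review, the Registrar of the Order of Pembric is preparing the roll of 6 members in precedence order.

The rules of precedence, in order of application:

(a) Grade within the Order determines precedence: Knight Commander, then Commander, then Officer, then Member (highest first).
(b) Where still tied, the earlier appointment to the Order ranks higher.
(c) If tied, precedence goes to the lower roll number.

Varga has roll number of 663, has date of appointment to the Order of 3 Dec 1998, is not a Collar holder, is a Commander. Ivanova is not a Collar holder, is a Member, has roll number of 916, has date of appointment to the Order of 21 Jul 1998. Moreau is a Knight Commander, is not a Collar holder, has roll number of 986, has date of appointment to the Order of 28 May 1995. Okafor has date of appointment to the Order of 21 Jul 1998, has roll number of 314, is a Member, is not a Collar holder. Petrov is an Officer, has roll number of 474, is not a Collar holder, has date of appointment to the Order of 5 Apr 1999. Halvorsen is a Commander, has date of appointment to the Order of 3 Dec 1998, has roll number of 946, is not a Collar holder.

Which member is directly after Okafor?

By grade within the Order: Moreau (Knight Commander); then Varga and Halvorsen (Commander); then Petrov (Officer); then Okafor and Ivanova (Member).
Varga and Halvorsen both have date of appointment to the Order 3 Dec 1998, so the next rule applies.
Among Varga and Halvorsen, by roll number (lower first): Varga (663) before Halvorsen (946).
Okafor and Ivanova both have date of appointment to the Order 21 Jul 1998, so the next rule applies.
Among Okafor and Ivanova, by roll number (lower first): Okafor (314) before Ivanova (916).
Order: Moreau, Varga, Halvorsen, Petrov, Okafor, Ivanova.

Ivanova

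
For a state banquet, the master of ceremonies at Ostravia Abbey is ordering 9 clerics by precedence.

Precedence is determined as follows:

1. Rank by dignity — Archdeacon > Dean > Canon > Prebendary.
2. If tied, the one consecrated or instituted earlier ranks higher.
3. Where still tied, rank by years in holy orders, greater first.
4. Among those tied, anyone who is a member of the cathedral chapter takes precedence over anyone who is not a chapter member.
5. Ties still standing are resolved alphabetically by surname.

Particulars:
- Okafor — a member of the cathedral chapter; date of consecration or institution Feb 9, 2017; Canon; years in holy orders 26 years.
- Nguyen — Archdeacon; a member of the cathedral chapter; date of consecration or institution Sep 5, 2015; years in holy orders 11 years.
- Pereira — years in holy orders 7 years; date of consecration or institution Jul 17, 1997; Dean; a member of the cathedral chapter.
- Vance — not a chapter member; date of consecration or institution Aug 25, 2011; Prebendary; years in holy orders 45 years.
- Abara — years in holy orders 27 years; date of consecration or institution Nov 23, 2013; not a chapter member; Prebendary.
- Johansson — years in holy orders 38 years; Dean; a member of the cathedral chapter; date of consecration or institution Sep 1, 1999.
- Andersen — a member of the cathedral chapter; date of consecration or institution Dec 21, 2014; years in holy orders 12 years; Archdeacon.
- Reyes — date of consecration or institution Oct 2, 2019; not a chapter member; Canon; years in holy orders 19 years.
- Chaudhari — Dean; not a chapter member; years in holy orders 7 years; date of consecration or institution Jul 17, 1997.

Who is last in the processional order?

By dignity: Andersen and Nguyen (Archdeacon); then Pereira, Chaudhari and Johansson (Dean); then Okafor and Reyes (Canon); then Vance and Abara (Prebendary).
Among Andersen and Nguyen, by date of consecration or institution (earlier first): Andersen (Dec 21, 2014) before Nguyen (Sep 5, 2015).
Among Pereira, Chaudhari and Johansson, by date of consecration or institution (earlier first): Pereira and Chaudhari (Jul 17, 1997) before Johansson (Sep 1, 1999).
Pereira and Chaudhari both have years in holy orders 7 years, so the next rule applies.
Among Pereira and Chaudhari, a member of the cathedral chapter before not a chapter member: Pereira (a member of the cathedral chapter) before Chaudhari (not a chapter member).
Among Okafor and Reyes, by date of consecration or institution (earlier first): Okafor (Feb 9, 2017) before Reyes (Oct 2, 2019).
Among Vance and Abara, by date of consecration or institution (earlier first): Vance (Aug 25, 2011) before Abara (Nov 23, 2013).
Order: Andersen, Nguyen, Pereira, Chaudhari, Johansson, Okafor, Reyes, Vance, Abara.

Abara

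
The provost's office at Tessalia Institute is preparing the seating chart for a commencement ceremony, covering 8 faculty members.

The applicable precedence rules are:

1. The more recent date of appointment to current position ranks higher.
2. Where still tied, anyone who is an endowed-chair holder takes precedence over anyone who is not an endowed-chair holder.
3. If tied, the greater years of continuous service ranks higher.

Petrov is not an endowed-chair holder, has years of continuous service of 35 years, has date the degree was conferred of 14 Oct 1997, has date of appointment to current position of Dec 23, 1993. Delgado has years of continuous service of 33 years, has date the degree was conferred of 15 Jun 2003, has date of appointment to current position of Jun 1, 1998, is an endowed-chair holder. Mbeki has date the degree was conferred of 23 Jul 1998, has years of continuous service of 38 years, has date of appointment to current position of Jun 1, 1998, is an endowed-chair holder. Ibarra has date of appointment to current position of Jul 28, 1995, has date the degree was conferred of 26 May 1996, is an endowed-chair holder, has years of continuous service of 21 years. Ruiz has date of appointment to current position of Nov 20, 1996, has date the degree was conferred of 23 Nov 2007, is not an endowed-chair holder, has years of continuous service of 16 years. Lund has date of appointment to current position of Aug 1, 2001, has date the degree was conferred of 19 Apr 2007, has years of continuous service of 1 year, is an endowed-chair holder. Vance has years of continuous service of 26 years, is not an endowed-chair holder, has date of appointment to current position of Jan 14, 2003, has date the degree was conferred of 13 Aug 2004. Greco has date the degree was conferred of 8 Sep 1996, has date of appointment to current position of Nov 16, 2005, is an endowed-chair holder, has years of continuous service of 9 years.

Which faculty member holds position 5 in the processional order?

Delgado

By date of appointment to current position (later first): Greco (Nov 16, 2005); then Vance (Jan 14, 2003); then Lund (Aug 1, 2001); then Mbeki and Delgado (both Jun 1, 1998); then Ruiz (Nov 20, 1996); then Ibarra (Jul 28, 1995); then Petrov (Dec 23, 1993).
Mbeki and Delgado are each an endowed-chair holder, so the next rule applies.
Among Mbeki and Delgado, by years of continuous service (higher first): Mbeki (38 years) before Delgado (33 years).
Order: Greco, Vance, Lund, Mbeki, Delgado, Ruiz, Ibarra, Petrov.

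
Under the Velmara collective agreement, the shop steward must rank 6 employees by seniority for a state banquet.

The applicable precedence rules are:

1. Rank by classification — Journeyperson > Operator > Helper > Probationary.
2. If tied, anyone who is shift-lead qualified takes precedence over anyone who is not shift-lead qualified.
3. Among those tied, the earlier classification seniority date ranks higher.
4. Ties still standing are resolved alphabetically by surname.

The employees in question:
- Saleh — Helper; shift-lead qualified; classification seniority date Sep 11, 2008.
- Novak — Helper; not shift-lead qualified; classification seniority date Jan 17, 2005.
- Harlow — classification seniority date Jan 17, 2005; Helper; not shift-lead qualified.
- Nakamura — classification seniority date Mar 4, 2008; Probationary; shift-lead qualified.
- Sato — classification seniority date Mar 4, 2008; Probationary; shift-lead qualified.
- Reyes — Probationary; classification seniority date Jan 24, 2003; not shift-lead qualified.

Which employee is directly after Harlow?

Novak

By classification: Saleh, Harlow and Novak (Helper); then Nakamura, Sato and Reyes (Probationary).
Among Saleh, Harlow and Novak, shift-lead qualified before not shift-lead qualified: Saleh (shift-lead qualified) before Harlow and Novak (not shift-lead qualified).
Harlow and Novak both have classification seniority date Jan 17, 2005, so the next rule applies.
Among Harlow and Novak, alphabetically by surname: Harlow before Novak.
Among Nakamura, Sato and Reyes, shift-lead qualified before not shift-lead qualified: Nakamura and Sato (shift-lead qualified) before Reyes (not shift-lead qualified).
Nakamura and Sato both have classification seniority date Mar 4, 2008, so the next rule applies.
Among Nakamura and Sato, alphabetically by surname: Nakamura before Sato.
Order: Saleh, Harlow, Novak, Nakamura, Sato, Reyes.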